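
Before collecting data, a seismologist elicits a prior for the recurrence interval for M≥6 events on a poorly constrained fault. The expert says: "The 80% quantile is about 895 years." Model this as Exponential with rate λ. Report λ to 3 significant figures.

λ ≈ 0.0018

P(T < 895.0) = 1 − e^(−λ·895.0) = 0.8, so λ = −ln(1−0.8)/895.0 = −ln(0.2)/895.0 = 0.0018.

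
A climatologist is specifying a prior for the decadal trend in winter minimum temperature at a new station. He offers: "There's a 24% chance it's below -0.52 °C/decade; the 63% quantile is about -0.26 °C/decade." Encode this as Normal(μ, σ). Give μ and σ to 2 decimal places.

μ = -0.34, σ = 0.25

For Normal(μ,σ), the p-quantile is μ + z_p·σ. Here z_{0.24} = -0.7063, z_{0.63} = 0.3319.
So -0.52 = μ − 0.7063σ and -0.26 = μ + 0.3319σ.
Subtracting: σ = (-0.26 − -0.52)/(0.3319 − (-0.7063)) = 0.25.
Then μ = -0.52 − (-0.7063)·0.25 = -0.34.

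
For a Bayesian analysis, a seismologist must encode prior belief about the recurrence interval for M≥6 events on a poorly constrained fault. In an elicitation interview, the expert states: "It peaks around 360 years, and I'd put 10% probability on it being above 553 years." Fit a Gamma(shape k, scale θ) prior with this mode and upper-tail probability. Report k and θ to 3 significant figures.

Gamma(k,θ) with k>1 has mode (k−1)θ, so θ = 360/(k−1).
Need P(X < 553) = 0.9 with θ tied to k this way. Start at k = 2, θ = 360: P(X<553) ≈ 0.454.
Too low — raise k to concentrate. Iterating converges to k ≈ 11.1.
Then θ = 360/(11.1−1) ≈ 35.5.

k ≈ 11.1, θ ≈ 35.5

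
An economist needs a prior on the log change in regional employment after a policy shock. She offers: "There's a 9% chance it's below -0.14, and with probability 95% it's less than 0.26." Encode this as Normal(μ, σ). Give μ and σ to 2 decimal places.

For Normal(μ,σ), the p-quantile is μ + z_p·σ. Here z_{0.09} = -1.341, z_{0.95} = 1.645.
So -0.14 = μ − 1.341σ and 0.26 = μ + 1.645σ.
Subtracting: σ = (0.26 − -0.14)/(1.645 − (-1.341)) = 0.13.
Then μ = -0.14 − (-1.341)·0.13 = 0.04.

μ = 0.04, σ = 0.13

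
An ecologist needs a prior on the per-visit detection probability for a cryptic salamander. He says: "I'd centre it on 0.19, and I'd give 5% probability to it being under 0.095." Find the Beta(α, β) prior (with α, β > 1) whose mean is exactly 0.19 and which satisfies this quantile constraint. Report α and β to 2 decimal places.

With mean 0.19 fixed, write α = 0.19s, β = 0.81s where s = α+β.
Need P(θ < 0.095) = 0.05 under Beta(0.19s, 0.81s). Normal approximation: (q−m)/√(m(1−m)/s) ≈ z_{0.05} = -1.64, so s ≈ 0.19·0.81·(-1.64)²/(0.095−0.19)² = 46.1.
At s = 46.1: P(θ<0.095) ≈ 0.030. Adjusting to match 0.05 gives s ≈ 36.45.
So α = 0.19·36.45 ≈ 6.93, β = 0.81·36.45 ≈ 29.53.

α ≈ 6.93, β ≈ 29.53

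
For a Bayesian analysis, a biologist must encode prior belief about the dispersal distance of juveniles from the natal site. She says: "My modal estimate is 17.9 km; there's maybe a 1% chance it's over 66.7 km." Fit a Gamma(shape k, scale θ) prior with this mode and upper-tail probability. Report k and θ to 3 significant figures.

k ≈ 3.46, θ ≈ 7.27

Gamma(k,θ) with k>1 has mode (k−1)θ, so θ = 17.9/(k−1).
Need P(X < 66.7) = 0.99 with θ tied to k this way. Start at k = 2, θ = 17.9: P(X<66.7) ≈ 0.886.
Too low — raise k to concentrate. Iterating converges to k ≈ 3.46.
Then θ = 17.9/(3.46−1) ≈ 7.27.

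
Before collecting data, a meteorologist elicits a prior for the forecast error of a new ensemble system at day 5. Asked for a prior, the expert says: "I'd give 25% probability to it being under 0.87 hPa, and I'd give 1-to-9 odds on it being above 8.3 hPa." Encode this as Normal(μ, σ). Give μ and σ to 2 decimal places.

μ = 3.43, σ = 3.80

For Normal(μ,σ), the p-quantile is μ + z_p·σ. Here z_{0.25} = -0.6745, z_{0.9} = 1.282.
So 0.87 = μ − 0.6745σ and 8.3 = μ + 1.282σ.
Subtracting: σ = (8.3 − 0.87)/(1.282 − (-0.6745)) = 3.80.
Then μ = 0.87 − (-0.6745)·3.80 = 3.43.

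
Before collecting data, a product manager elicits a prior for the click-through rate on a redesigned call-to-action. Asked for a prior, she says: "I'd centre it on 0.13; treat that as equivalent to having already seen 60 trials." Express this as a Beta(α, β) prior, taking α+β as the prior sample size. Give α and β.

Under the effective-sample-size interpretation, Beta(α, β) has prior mean α/(α+β) and prior sample size α+β.
So α+β = 60 and α/(α+β) = 0.13, giving α = 0.13·60 = 7.8 and β = 60 − 7.8 = 52.2.

α = 7.8, β = 52.2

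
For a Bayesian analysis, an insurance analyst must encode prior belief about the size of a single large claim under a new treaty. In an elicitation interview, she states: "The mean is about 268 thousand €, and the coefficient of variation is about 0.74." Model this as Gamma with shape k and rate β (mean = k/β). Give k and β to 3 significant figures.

k ≈ 1.83, β ≈ 0.00681

For Gamma(k, rate β): mean = k/β, variance = k/β², so CV = 1/√k.
CV = 0.74, hence k = 1/CV² = 1.83.
Then β = k/mean = 1.83/268 = 0.00681.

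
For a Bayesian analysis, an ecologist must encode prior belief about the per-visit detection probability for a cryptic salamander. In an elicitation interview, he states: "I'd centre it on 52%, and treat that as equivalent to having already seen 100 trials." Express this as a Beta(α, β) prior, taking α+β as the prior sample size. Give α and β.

α = 52, β = 48

Under the effective-sample-size interpretation, Beta(α, β) has prior mean α/(α+β) and prior sample size α+β.
So α+β = 100 and α/(α+β) = 0.52, giving α = 0.52·100 = 52 and β = 100 − 52 = 48.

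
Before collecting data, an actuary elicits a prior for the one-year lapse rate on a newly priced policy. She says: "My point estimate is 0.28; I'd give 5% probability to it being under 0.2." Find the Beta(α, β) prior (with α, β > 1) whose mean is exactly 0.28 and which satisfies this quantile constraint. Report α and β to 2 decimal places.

With mean 0.28 fixed, write α = 0.28s, β = 0.72s where s = α+β.
Need P(θ < 0.2) = 0.05 under Beta(0.28s, 0.72s). Normal approximation: (q−m)/√(m(1−m)/s) ≈ z_{0.05} = -1.64, so s ≈ 0.28·0.72·(-1.64)²/(0.2−0.28)² = 85.2.
At s = 85.2: P(θ<0.2) ≈ 0.042. Adjusting to match 0.05 gives s ≈ 77.62.
So α = 0.28·77.62 ≈ 21.73, β = 0.72·77.62 ≈ 55.89.

α ≈ 21.73, β ≈ 55.89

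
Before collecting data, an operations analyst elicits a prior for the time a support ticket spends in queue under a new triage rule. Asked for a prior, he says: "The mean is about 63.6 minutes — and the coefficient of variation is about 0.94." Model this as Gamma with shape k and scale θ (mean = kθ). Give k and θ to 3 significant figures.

k ≈ 1.13, θ ≈ 56.2

For Gamma(k, scale θ): mean = kθ, variance = kθ², so CV = 1/√k.
CV = 0.94, hence k = 1/CV² = 1.13.
Then θ = mean/k = 63.6/1.13 = 56.2.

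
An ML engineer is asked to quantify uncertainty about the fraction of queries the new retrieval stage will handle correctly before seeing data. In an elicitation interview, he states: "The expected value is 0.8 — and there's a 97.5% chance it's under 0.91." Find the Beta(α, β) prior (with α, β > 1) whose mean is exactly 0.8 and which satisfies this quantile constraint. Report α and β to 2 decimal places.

α ≈ 29.92, β ≈ 7.48

With mean 0.8 fixed, write α = 0.8s, β = 0.2s where s = α+β.
Need P(θ < 0.91) = 0.975 under Beta(0.8s, 0.2s). Normal approximation: (q−m)/√(m(1−m)/s) ≈ z_{0.975} = 1.96, so s ≈ 0.8·0.2·(1.96)²/(0.91−0.8)² = 50.8.
At s = 50.8: P(θ<0.91) ≈ 0.990. Adjusting to match 0.975 gives s ≈ 37.40.
So α = 0.8·37.40 ≈ 29.92, β = 0.2·37.40 ≈ 7.48.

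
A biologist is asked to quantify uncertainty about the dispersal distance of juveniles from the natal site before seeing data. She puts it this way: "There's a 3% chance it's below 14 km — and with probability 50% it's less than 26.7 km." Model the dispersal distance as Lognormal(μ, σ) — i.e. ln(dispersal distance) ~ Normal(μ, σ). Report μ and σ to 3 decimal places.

μ ≈ 3.285, σ ≈ 0.343

If T ~ Lognormal(μ,σ) then ln T ~ Normal(μ,σ), so the p-quantile of ln T is μ + z_p·σ.
ln(14) = 2.639 and ln(26.7) = 3.285; z_{0.03} = -1.881, z_{0.5} = 0.
σ = (3.285 − 2.639)/(0 − (-1.881)) = 0.343.
μ = 2.639 − (-1.881)·0.343 = 3.285.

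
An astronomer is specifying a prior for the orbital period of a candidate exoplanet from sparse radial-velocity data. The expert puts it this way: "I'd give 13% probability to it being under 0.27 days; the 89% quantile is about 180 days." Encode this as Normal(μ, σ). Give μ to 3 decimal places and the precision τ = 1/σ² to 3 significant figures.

For Normal(μ,σ), the p-quantile is μ + z_p·σ. Here z_{0.13} = -1.126, z_{0.89} = 1.227.
So 0.27 = μ − 1.126σ and 180 = μ + 1.227σ.
Subtracting: σ = (180 − 0.27)/(1.227 − (-1.126)) = 76.386.
Then μ = 0.27 − (-1.126)·76.386 = 86.310.
Precision τ = 1/σ² = 1/76.39² = 0.000171.

μ = 86.310, τ = 0.000171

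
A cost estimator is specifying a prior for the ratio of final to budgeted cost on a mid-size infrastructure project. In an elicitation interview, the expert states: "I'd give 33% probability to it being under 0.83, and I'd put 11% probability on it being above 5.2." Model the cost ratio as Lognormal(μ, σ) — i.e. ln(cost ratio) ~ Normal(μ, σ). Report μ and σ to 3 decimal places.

If T ~ Lognormal(μ,σ) then ln T ~ Normal(μ,σ), so the p-quantile of ln T is μ + z_p·σ.
ln(0.83) = -0.1863 and ln(5.2) = 1.649; z_{0.33} = -0.4399, z_{0.89} = 1.227.
σ = (1.649 − -0.1863)/(1.227 − (-0.4399)) = 1.101.
μ = -0.1863 − (-0.4399)·1.101 = 0.298.

μ ≈ 0.298, σ ≈ 1.101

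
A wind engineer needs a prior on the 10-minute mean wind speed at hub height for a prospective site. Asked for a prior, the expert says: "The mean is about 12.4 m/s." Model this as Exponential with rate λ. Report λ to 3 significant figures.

Exponential mean = 1/λ, so λ = 1/12.4 = 0.0806.

λ ≈ 0.0806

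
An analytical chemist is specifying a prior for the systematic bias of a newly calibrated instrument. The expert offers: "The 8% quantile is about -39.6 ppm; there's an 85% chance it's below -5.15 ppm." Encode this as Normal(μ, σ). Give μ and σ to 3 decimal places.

μ = -19.774, σ = 14.110

For Normal(μ,σ), the p-quantile is μ + z_p·σ. Here z_{0.08} = -1.405, z_{0.85} = 1.036.
So -39.6 = μ − 1.405σ and -5.15 = μ + 1.036σ.
Subtracting: σ = (-5.15 − -39.6)/(1.036 − (-1.405)) = 14.110.
Then μ = -39.6 − (-1.405)·14.110 = -19.774.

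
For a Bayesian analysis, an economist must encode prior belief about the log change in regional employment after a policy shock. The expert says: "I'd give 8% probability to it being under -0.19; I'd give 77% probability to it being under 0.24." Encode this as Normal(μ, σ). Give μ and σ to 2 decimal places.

For Normal(μ,σ), the p-quantile is μ + z_p·σ. Here z_{0.08} = -1.405, z_{0.77} = 0.7388.
So -0.19 = μ − 1.405σ and 0.24 = μ + 0.7388σ.
Subtracting: σ = (0.24 − -0.19)/(0.7388 − (-1.405)) = 0.20.
Then μ = -0.19 − (-1.405)·0.20 = 0.09.

μ = 0.09, σ = 0.20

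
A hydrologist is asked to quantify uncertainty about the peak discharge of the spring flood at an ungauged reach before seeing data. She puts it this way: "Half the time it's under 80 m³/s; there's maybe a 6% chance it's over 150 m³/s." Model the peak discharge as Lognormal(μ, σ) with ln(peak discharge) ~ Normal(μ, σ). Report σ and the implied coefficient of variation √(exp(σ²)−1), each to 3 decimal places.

σ ≈ 0.404, CV ≈ 0.421

If T ~ Lognormal(μ,σ) then ln T ~ Normal(μ,σ), so the p-quantile of ln T is μ + z_p·σ.
ln(80) = 4.382 and ln(150) = 5.011; z_{0.5} = 0, z_{0.94} = 1.555.
σ = (5.011 − 4.382)/(1.555 − (0)) = 0.404.
μ = 4.382 − (0)·0.404 = 4.382.
CV = √(exp(σ²)−1) = √(exp(0.1635)−1) = 0.421.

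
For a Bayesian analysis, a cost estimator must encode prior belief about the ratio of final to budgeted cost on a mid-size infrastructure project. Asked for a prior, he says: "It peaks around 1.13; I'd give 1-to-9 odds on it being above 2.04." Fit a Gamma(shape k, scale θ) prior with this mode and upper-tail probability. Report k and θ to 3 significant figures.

Gamma(k,θ) with k>1 has mode (k−1)θ, so θ = 1.13/(k−1).
Need P(X < 2.04) = 0.9 with θ tied to k this way. Start at k = 2, θ = 1.13: P(X<2.04) ≈ 0.539.
Too low — raise k to concentrate. Iterating converges to k ≈ 6.46.
Then θ = 1.13/(6.46−1) ≈ 0.207.

k ≈ 6.46, θ ≈ 0.207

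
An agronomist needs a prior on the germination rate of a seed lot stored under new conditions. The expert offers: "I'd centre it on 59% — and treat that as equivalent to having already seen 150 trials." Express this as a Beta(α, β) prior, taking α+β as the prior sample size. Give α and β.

Under the effective-sample-size interpretation, Beta(α, β) has prior mean α/(α+β) and prior sample size α+β.
So α+β = 150 and α/(α+β) = 0.59, giving α = 0.59·150 = 88.5 and β = 150 − 88.5 = 61.5.

α = 88.5, β = 61.5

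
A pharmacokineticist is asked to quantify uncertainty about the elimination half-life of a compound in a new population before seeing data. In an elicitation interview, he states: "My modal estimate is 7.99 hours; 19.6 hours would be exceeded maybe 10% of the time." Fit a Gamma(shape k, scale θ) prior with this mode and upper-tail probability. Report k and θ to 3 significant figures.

k ≈ 3.39, θ ≈ 3.35

Gamma(k,θ) with k>1 has mode (k−1)θ, so θ = 7.99/(k−1).
Need P(X < 19.6) = 0.9 with θ tied to k this way. Start at k = 2, θ = 7.99: P(X<19.6) ≈ 0.703.
Too low — raise k to concentrate. Iterating converges to k ≈ 3.39.
Then θ = 7.99/(3.39−1) ≈ 3.35.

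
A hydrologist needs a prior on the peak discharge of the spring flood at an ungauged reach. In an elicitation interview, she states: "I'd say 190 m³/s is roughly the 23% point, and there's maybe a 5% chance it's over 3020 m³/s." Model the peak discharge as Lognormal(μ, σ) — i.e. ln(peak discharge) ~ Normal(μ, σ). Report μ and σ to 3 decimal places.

μ ≈ 6.104, σ ≈ 1.160

If T ~ Lognormal(μ,σ) then ln T ~ Normal(μ,σ), so the p-quantile of ln T is μ + z_p·σ.
ln(190) = 5.247 and ln(3020) = 8.013; z_{0.23} = -0.7388, z_{0.95} = 1.645.
σ = (8.013 − 5.247)/(1.645 − (-0.7388)) = 1.160.
μ = 5.247 − (-0.7388)·1.160 = 6.104.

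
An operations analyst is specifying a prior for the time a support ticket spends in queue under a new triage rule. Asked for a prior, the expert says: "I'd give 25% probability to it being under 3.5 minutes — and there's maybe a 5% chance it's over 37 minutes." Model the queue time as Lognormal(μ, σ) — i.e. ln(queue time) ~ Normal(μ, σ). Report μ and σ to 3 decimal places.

μ ≈ 1.939, σ ≈ 1.017

If T ~ Lognormal(μ,σ) then ln T ~ Normal(μ,σ), so the p-quantile of ln T is μ + z_p·σ.
ln(3.5) = 1.253 and ln(37) = 3.611; z_{0.25} = -0.6745, z_{0.95} = 1.645.
σ = (3.611 − 1.253)/(1.645 − (-0.6745)) = 1.017.
μ = 1.253 − (-0.6745)·1.017 = 1.939.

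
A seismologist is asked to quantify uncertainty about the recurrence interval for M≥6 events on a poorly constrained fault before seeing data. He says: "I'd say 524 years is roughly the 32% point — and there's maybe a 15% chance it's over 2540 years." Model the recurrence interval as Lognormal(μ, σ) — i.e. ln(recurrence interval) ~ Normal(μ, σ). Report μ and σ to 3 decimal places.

μ ≈ 6.752, σ ≈ 1.049

If T ~ Lognormal(μ,σ) then ln T ~ Normal(μ,σ), so the p-quantile of ln T is μ + z_p·σ.
ln(524) = 6.261 and ln(2540) = 7.84; z_{0.32} = -0.4677, z_{0.85} = 1.036.
σ = (7.84 − 6.261)/(1.036 − (-0.4677)) = 1.049.
μ = 6.261 − (-0.4677)·1.049 = 6.752.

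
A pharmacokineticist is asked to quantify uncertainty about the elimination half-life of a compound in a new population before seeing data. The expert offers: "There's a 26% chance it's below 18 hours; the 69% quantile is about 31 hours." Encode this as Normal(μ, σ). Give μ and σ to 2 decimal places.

The p-quantile of Normal(μ,σ) is μ + z_p·σ, with z_{0.26} = -0.6433 and z_{0.69} = 0.4959.
Eliminate σ: μ = (z₂·x₁ − z₁·x₂)/(z₂ − z₁) = (0.4959·18 − (-0.6433)·31)/1.139 = 25.34.
Then σ = (x₂ − x₁)/(z₂ − z₁) = (31 − 18)/1.139 = 11.41.

μ = 25.34, σ = 11.41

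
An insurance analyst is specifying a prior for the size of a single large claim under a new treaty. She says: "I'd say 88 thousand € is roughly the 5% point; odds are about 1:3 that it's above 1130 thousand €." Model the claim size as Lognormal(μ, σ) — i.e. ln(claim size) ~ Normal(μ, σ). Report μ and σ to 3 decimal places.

μ ≈ 6.288, σ ≈ 1.101

If T ~ Lognormal(μ,σ) then ln T ~ Normal(μ,σ), so the p-quantile of ln T is μ + z_p·σ.
ln(88) = 4.477 and ln(1130) = 7.03; z_{0.05} = -1.645, z_{0.75} = 0.6745.
σ = (7.03 − 4.477)/(0.6745 − (-1.645)) = 1.101.
μ = 4.477 − (-1.645)·1.101 = 6.288.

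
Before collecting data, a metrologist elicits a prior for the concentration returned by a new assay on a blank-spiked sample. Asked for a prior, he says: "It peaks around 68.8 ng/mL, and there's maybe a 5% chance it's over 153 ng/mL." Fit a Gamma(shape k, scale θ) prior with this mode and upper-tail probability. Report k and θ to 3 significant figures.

Gamma(k,θ) with k>1 has mode (k−1)θ, so θ = 68.8/(k−1).
Need P(X < 153) = 0.95 with θ tied to k this way. Start at k = 2, θ = 68.8: P(X<153) ≈ 0.651.
Too low — raise k to concentrate. Iterating converges to k ≈ 5.3.
Then θ = 68.8/(5.3−1) ≈ 16.

k ≈ 5.3, θ ≈ 16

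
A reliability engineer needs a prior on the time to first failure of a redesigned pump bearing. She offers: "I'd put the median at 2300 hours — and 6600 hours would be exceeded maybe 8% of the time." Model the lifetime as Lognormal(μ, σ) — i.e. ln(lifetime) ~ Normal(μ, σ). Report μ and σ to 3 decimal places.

μ ≈ 7.741, σ ≈ 0.750

If T ~ Lognormal(μ,σ) then ln T ~ Normal(μ,σ), so the p-quantile of ln T is μ + z_p·σ.
ln(2300) = 7.741 and ln(6600) = 8.795; z_{0.5} = 0, z_{0.92} = 1.405.
σ = (8.795 − 7.741)/(1.405 − (0)) = 0.750.
μ = 7.741 − (0)·0.750 = 7.741.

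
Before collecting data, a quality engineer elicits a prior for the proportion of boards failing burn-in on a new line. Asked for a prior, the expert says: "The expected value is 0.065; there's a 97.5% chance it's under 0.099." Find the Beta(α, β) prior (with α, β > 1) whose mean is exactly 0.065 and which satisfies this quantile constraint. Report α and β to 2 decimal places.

α ≈ 15.92, β ≈ 229.03

With mean 0.065 fixed, write α = 0.065s, β = 0.935s where s = α+β.
Need P(θ < 0.099) = 0.975 under Beta(0.065s, 0.935s). Normal approximation: (q−m)/√(m(1−m)/s) ≈ z_{0.975} = 1.96, so s ≈ 0.065·0.935·(1.96)²/(0.099−0.065)² = 202.0.
At s = 202.0: P(θ<0.099) ≈ 0.964. Adjusting to match 0.975 gives s ≈ 244.95.
So α = 0.065·244.95 ≈ 15.92, β = 0.935·244.95 ≈ 229.03.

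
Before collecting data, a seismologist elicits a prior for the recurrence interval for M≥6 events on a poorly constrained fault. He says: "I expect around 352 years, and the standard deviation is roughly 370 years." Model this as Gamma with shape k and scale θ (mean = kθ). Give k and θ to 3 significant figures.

k ≈ 0.905, θ ≈ 389

For Gamma(k, scale θ): mean = kθ, variance = kθ², so CV = 1/√k.
CV = SD/mean = 370/352 = 1.051, hence k = 1/CV² = 0.905.
Then θ = mean/k = 352/0.905 = 389.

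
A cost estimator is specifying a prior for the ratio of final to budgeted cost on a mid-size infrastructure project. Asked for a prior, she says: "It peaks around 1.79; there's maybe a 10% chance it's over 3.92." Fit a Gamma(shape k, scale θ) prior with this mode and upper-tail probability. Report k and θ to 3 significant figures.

k ≈ 4.13, θ ≈ 0.572

Gamma(k,θ) with k>1 has mode (k−1)θ, so θ = 1.79/(k−1).
Need P(X < 3.92) = 0.9 with θ tied to k this way. Start at k = 2, θ = 1.79: P(X<3.92) ≈ 0.643.
Too low — raise k to concentrate. Iterating converges to k ≈ 4.13.
Then θ = 1.79/(4.13−1) ≈ 0.572.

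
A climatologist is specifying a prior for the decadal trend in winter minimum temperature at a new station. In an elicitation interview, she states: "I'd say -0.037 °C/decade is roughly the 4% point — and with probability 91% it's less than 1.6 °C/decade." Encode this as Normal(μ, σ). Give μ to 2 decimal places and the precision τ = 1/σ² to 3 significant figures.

μ = 0.89, τ = 3.57

The p-quantile of Normal(μ,σ) is μ + z_p·σ, with z_{0.04} = -1.751 and z_{0.91} = 1.341.
Eliminate σ: μ = (z₂·x₁ − z₁·x₂)/(z₂ − z₁) = (1.341·-0.037 − (-1.751)·1.6)/3.091 = 0.89.
Then σ = (x₂ − x₁)/(z₂ − z₁) = (1.6 − -0.037)/3.091 = 0.53.
Precision τ = 1/σ² = 1/0.5295² = 3.57.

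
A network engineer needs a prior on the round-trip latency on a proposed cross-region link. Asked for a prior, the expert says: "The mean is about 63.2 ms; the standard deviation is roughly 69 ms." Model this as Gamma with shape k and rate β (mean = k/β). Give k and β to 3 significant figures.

For Gamma(k, rate β): mean = k/β, variance = k/β², so CV = 1/√k.
CV = SD/mean = 69/63.2 = 1.092, hence k = 1/CV² = 0.839.
Then β = k/mean = 0.839/63.2 = 0.0133.

k ≈ 0.839, β ≈ 0.0133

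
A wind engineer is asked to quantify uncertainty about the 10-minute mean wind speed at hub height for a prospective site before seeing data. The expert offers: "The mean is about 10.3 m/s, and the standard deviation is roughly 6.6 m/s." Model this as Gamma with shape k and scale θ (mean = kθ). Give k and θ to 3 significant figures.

k ≈ 2.44, θ ≈ 4.23

For Gamma(k, scale θ): mean = kθ, variance = kθ², so CV = 1/√k.
CV = SD/mean = 6.6/10.3 = 0.6408, hence k = 1/CV² = 2.44.
Then θ = mean/k = 10.3/2.44 = 4.23.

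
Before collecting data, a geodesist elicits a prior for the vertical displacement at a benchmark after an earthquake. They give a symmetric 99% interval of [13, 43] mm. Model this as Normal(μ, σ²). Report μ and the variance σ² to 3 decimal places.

μ = 28.000, σ² = 33.912

A symmetric 99% interval runs μ ± z·σ with z = 2.576.
Half-width = 15, so σ = 15/2.576 = 5.8234 and σ² = 33.912.
μ is the interval midpoint, 28.000.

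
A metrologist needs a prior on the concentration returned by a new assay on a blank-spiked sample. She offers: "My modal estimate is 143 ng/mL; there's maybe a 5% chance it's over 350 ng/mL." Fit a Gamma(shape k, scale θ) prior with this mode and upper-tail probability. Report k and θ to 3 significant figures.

Gamma(k,θ) with k>1 has mode (k−1)θ, so θ = 143/(k−1).
Need P(X < 350) = 0.95 with θ tied to k this way. Start at k = 2, θ = 143: P(X<350) ≈ 0.702.
Too low — raise k to concentrate. Iterating converges to k ≈ 4.4.
Then θ = 143/(4.4−1) ≈ 42.1.

k ≈ 4.4, θ ≈ 42.1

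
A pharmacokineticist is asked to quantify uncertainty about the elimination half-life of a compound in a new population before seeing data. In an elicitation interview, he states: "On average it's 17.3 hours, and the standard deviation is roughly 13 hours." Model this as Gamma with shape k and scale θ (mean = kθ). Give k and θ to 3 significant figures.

For Gamma(k, scale θ): mean = kθ, variance = kθ², so CV = 1/√k.
CV = SD/mean = 13/17.3 = 0.7514, hence k = 1/CV² = 1.77.
Then θ = mean/k = 17.3/1.77 = 9.77.

k ≈ 1.77, θ ≈ 9.77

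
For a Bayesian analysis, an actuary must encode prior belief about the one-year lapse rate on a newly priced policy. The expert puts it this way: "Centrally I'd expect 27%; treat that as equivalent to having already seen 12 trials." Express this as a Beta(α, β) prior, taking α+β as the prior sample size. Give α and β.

α = 3.24, β = 8.76

Under the effective-sample-size interpretation, Beta(α, β) has prior mean α/(α+β) and prior sample size α+β.
So α+β = 12 and α/(α+β) = 0.27, giving α = 0.27·12 = 3.24 and β = 12 − 3.24 = 8.76.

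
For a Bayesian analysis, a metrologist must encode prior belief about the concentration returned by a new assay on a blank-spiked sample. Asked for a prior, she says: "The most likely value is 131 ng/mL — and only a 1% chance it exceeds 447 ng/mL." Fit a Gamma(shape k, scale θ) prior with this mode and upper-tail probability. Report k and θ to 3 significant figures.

Gamma(k,θ) with k>1 has mode (k−1)θ, so θ = 131/(k−1).
Need P(X < 447) = 0.99 with θ tied to k this way. Start at k = 2, θ = 131: P(X<447) ≈ 0.855.
Too low — raise k to concentrate. Iterating converges to k ≈ 3.89.
Then θ = 131/(3.89−1) ≈ 45.3.

k ≈ 3.89, θ ≈ 45.3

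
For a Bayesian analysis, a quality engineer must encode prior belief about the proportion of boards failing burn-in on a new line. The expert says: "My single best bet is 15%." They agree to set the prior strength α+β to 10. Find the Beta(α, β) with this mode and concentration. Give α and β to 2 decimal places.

α = 2.20, β = 7.80

For α,β > 1 the Beta mode is (α−1)/(α+β−2). With α+β = 10, the mode is (α−1)/8.
Set (α−1)/8 = 0.15 → α = 1 + 0.15·8 = 2.20.
β = 10 − α = 7.80.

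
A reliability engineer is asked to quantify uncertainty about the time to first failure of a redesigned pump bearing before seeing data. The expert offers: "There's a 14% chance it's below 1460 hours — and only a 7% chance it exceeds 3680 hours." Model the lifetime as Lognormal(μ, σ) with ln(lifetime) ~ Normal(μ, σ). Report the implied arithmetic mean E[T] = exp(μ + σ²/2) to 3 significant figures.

E[T] ≈ 2300 hours

If T ~ Lognormal(μ,σ) then ln T ~ Normal(μ,σ), so the p-quantile of ln T is μ + z_p·σ.
ln(1460) = 7.286 and ln(3680) = 8.211; z_{0.14} = -1.08, z_{0.93} = 1.476.
σ = (8.211 − 7.286)/(1.476 − (-1.08)) = 0.362.
μ = 7.286 − (-1.08)·0.362 = 7.677.
E[T] = exp(μ + σ²/2) = exp(7.677 + 0.0654) = 2300 hours.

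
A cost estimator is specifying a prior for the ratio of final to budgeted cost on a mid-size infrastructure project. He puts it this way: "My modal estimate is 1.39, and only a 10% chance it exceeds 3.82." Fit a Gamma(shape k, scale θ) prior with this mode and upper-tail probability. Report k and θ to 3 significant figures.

k ≈ 2.87, θ ≈ 0.743

Gamma(k,θ) with k>1 has mode (k−1)θ, so θ = 1.39/(k−1).
Need P(X < 3.82) = 0.9 with θ tied to k this way. Start at k = 2, θ = 1.39: P(X<3.82) ≈ 0.760.
Too low — raise k to concentrate. Iterating converges to k ≈ 2.87.
Then θ = 1.39/(2.87−1) ≈ 0.743.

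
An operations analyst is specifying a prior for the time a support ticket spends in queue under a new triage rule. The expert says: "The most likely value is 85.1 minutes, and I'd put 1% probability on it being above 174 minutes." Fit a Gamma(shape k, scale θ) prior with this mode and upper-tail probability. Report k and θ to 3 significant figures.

Gamma(k,θ) with k>1 has mode (k−1)θ, so θ = 85.1/(k−1).
Need P(X < 174) = 0.99 with θ tied to k this way. Start at k = 2, θ = 85.1: P(X<174) ≈ 0.606.
Too low — raise k to concentrate. Iterating converges to k ≈ 10.6.
Then θ = 85.1/(10.6−1) ≈ 8.9.

k ≈ 10.6, θ ≈ 8.9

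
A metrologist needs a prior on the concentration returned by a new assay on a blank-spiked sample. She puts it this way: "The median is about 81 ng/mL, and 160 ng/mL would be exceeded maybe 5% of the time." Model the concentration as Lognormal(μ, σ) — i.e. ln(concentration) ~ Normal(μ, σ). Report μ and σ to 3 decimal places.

If T ~ Lognormal(μ,σ) then ln T ~ Normal(μ,σ), so the p-quantile of ln T is μ + z_p·σ.
ln(81) = 4.394 and ln(160) = 5.075; z_{0.5} = 0, z_{0.95} = 1.645.
σ = (5.075 − 4.394)/(1.645 − (0)) = 0.414.
μ = 4.394 − (0)·0.414 = 4.394.

μ ≈ 4.394, σ ≈ 0.414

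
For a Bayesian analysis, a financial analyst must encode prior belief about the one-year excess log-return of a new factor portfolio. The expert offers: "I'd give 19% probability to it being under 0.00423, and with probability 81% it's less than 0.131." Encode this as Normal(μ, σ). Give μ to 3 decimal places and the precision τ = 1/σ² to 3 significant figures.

The p-quantile of Normal(μ,σ) is μ + z_p·σ, with z_{0.19} = -0.8779 and z_{0.81} = 0.8779.
Eliminate σ: μ = (z₂·x₁ − z₁·x₂)/(z₂ − z₁) = (0.8779·0.00423 − (-0.8779)·0.131)/1.756 = 0.068.
Then σ = (x₂ − x₁)/(z₂ − z₁) = (0.131 − 0.00423)/1.756 = 0.072.
Precision τ = 1/σ² = 1/0.0722² = 192.

μ = 0.068, τ = 192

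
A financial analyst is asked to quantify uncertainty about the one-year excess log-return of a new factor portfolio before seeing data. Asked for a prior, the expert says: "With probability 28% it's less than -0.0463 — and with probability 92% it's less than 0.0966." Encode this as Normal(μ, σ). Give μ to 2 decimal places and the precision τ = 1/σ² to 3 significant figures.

μ = -0.00, τ = 194

For Normal(μ,σ), the p-quantile is μ + z_p·σ. Here z_{0.28} = -0.5828, z_{0.92} = 1.405.
So -0.0463 = μ − 0.5828σ and 0.0966 = μ + 1.405σ.
Subtracting: σ = (0.0966 − -0.0463)/(1.405 − (-0.5828)) = 0.07.
Then μ = -0.0463 − (-0.5828)·0.07 = -0.00.
Precision τ = 1/σ² = 1/0.07188² = 194.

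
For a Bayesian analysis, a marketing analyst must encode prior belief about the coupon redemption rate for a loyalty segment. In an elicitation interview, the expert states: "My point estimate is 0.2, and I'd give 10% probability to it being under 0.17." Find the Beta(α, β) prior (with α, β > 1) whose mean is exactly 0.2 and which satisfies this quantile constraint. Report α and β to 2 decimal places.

With mean 0.2 fixed, write α = 0.2s, β = 0.8s where s = α+β.
Need P(θ < 0.17) = 0.1 under Beta(0.2s, 0.8s). Normal approximation: (q−m)/√(m(1−m)/s) ≈ z_{0.1} = -1.28, so s ≈ 0.2·0.8·(-1.28)²/(0.17−0.2)² = 292.0.
At s = 292.0: P(θ<0.17) ≈ 0.096. Adjusting to match 0.1 gives s ≈ 282.28.
So α = 0.2·282.28 ≈ 56.46, β = 0.8·282.28 ≈ 225.82.

α ≈ 56.46, β ≈ 225.82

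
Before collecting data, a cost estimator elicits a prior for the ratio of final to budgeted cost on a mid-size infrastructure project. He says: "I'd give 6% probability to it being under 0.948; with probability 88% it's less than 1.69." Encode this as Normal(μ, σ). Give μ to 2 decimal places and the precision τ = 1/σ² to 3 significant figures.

The p-quantile of Normal(μ,σ) is μ + z_p·σ, with z_{0.06} = -1.555 and z_{0.88} = 1.175.
Eliminate σ: μ = (z₂·x₁ − z₁·x₂)/(z₂ − z₁) = (1.175·0.948 − (-1.555)·1.69)/2.73 = 1.37.
Then σ = (x₂ − x₁)/(z₂ − z₁) = (1.69 − 0.948)/2.73 = 0.27.
Precision τ = 1/σ² = 1/0.2718² = 13.5.

μ = 1.37, τ = 13.5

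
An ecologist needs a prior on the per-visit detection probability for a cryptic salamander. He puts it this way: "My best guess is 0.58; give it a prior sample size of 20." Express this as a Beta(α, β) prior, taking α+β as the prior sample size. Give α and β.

Under the effective-sample-size interpretation, Beta(α, β) has prior mean α/(α+β) and prior sample size α+β.
So α+β = 20 and α/(α+β) = 0.58, giving α = 0.58·20 = 11.6 and β = 20 − 11.6 = 8.4.

α = 11.6, β = 8.4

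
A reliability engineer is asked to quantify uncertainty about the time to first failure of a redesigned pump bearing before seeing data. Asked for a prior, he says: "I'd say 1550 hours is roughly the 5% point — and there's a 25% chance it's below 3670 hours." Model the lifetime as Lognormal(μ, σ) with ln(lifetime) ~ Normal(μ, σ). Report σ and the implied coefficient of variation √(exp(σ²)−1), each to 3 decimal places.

If T ~ Lognormal(μ,σ) then ln T ~ Normal(μ,σ), so the p-quantile of ln T is μ + z_p·σ.
ln(1550) = 7.346 and ln(3670) = 8.208; z_{0.05} = -1.645, z_{0.25} = -0.6745.
σ = (8.208 − 7.346)/(-0.6745 − (-1.645)) = 0.888.
μ = 7.346 − (-1.645)·0.888 = 8.807.
CV = √(exp(σ²)−1) = √(exp(0.7890)−1) = 1.096.

σ ≈ 0.888, CV ≈ 1.096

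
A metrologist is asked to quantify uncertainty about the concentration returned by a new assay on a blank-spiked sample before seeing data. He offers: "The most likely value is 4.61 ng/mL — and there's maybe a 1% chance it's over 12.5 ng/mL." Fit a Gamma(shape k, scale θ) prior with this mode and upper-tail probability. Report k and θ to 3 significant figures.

Gamma(k,θ) with k>1 has mode (k−1)θ, so θ = 4.61/(k−1).
Need P(X < 12.5) = 0.99 with θ tied to k this way. Start at k = 2, θ = 4.61: P(X<12.5) ≈ 0.753.
Too low — raise k to concentrate. Iterating converges to k ≈ 5.63.
Then θ = 4.61/(5.63−1) ≈ 0.995.

k ≈ 5.63, θ ≈ 0.995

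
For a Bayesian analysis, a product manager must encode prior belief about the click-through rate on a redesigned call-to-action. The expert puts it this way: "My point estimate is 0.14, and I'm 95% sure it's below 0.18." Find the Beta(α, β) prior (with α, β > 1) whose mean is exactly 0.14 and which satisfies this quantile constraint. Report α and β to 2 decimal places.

α ≈ 31.07, β ≈ 190.83

With mean 0.14 fixed, write α = 0.14s, β = 0.86s where s = α+β.
Need P(θ < 0.18) = 0.95 under Beta(0.14s, 0.86s). Normal approximation: (q−m)/√(m(1−m)/s) ≈ z_{0.95} = 1.64, so s ≈ 0.14·0.86·(1.64)²/(0.18−0.14)² = 203.6.
At s = 203.6: P(θ<0.18) ≈ 0.943. Adjusting to match 0.95 gives s ≈ 221.90.
So α = 0.14·221.90 ≈ 31.07, β = 0.86·221.90 ≈ 190.83.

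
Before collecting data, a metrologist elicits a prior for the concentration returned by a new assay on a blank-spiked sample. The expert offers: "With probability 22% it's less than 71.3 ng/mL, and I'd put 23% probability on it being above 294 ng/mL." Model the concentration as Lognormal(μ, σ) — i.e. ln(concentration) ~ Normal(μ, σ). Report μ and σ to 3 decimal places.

If T ~ Lognormal(μ,σ) then ln T ~ Normal(μ,σ), so the p-quantile of ln T is μ + z_p·σ.
ln(71.3) = 4.267 and ln(294) = 5.684; z_{0.22} = -0.7722, z_{0.77} = 0.7388.
σ = (5.684 − 4.267)/(0.7388 − (-0.7722)) = 0.938.
μ = 4.267 − (-0.7722)·0.938 = 4.991.

μ ≈ 4.991, σ ≈ 0.938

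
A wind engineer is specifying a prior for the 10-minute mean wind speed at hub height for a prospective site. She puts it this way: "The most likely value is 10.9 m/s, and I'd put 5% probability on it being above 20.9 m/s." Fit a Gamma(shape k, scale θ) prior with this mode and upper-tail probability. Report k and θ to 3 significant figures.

k ≈ 7.56, θ ≈ 1.66

Gamma(k,θ) with k>1 has mode (k−1)θ, so θ = 10.9/(k−1).
Need P(X < 20.9) = 0.95 with θ tied to k this way. Start at k = 2, θ = 10.9: P(X<20.9) ≈ 0.571.
Too low — raise k to concentrate. Iterating converges to k ≈ 7.56.
Then θ = 10.9/(7.56−1) ≈ 1.66.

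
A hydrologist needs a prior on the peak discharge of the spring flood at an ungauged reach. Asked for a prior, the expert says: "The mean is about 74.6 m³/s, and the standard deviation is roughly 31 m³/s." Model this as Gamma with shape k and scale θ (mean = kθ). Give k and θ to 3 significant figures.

k ≈ 5.79, θ ≈ 12.9

For Gamma(k, scale θ): mean = kθ, variance = kθ², so CV = 1/√k.
CV = SD/mean = 31/74.6 = 0.4155, hence k = 1/CV² = 5.79.
Then θ = mean/k = 74.6/5.79 = 12.9.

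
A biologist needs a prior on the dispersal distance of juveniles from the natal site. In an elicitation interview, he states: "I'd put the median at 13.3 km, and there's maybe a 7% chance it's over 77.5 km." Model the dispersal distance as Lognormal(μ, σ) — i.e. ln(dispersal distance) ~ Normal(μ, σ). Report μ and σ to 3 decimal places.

μ ≈ 2.588, σ ≈ 1.194

If T ~ Lognormal(μ,σ) then ln T ~ Normal(μ,σ), so the p-quantile of ln T is μ + z_p·σ.
ln(13.3) = 2.588 and ln(77.5) = 4.35; z_{0.5} = 0, z_{0.93} = 1.476.
σ = (4.35 − 2.588)/(1.476 − (0)) = 1.194.
μ = 2.588 − (0)·1.194 = 2.588.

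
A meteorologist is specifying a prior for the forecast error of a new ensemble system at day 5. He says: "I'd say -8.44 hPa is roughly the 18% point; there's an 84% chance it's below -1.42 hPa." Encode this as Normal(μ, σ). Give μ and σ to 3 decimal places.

The p-quantile of Normal(μ,σ) is μ + z_p·σ, with z_{0.18} = -0.9154 and z_{0.84} = 0.9945.
Eliminate σ: μ = (z₂·x₁ − z₁·x₂)/(z₂ − z₁) = (0.9945·-8.44 − (-0.9154)·-1.42)/1.91 = -5.075.
Then σ = (x₂ − x₁)/(z₂ − z₁) = (-1.42 − -8.44)/1.91 = 3.676.

μ = -5.075, σ = 3.676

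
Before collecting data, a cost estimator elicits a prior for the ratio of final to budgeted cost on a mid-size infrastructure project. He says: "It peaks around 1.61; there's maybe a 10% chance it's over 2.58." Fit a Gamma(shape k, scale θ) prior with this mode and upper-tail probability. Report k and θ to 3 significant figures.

Gamma(k,θ) with k>1 has mode (k−1)θ, so θ = 1.61/(k−1).
Need P(X < 2.58) = 0.9 with θ tied to k this way. Start at k = 2, θ = 1.61: P(X<2.58) ≈ 0.476.
Too low — raise k to concentrate. Iterating converges to k ≈ 9.45.
Then θ = 1.61/(9.45−1) ≈ 0.191.

k ≈ 9.45, θ ≈ 0.191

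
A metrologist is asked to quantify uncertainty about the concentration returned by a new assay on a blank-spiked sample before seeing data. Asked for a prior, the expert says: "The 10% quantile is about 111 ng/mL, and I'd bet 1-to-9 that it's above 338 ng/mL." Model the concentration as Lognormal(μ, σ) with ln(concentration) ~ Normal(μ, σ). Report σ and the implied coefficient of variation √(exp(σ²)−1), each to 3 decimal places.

If T ~ Lognormal(μ,σ) then ln T ~ Normal(μ,σ), so the p-quantile of ln T is μ + z_p·σ.
ln(111) = 4.71 and ln(338) = 5.823; z_{0.1} = -1.282, z_{0.9} = 1.282.
σ = (5.823 − 4.71)/(1.282 − (-1.282)) = 0.434.
μ = 4.71 − (-1.282)·0.434 = 5.266.
CV = √(exp(σ²)−1) = √(exp(0.1887)−1) = 0.456.

σ ≈ 0.434, CV ≈ 0.456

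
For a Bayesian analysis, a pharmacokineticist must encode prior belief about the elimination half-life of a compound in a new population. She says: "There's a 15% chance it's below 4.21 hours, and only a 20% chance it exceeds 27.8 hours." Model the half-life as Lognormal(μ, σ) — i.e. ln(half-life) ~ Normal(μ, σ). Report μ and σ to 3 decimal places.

If T ~ Lognormal(μ,σ) then ln T ~ Normal(μ,σ), so the p-quantile of ln T is μ + z_p·σ.
ln(4.21) = 1.437 and ln(27.8) = 3.325; z_{0.15} = -1.036, z_{0.8} = 0.8416.
σ = (3.325 − 1.437)/(0.8416 − (-1.036)) = 1.005.
μ = 1.437 − (-1.036)·1.005 = 2.479.

μ ≈ 2.479, σ ≈ 1.005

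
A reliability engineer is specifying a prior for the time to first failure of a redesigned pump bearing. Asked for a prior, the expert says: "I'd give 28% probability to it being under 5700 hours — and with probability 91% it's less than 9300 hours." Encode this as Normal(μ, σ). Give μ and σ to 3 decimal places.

μ = 6790.785, σ = 1871.494

The p-quantile of Normal(μ,σ) is μ + z_p·σ, with z_{0.28} = -0.5828 and z_{0.91} = 1.341.
Eliminate σ: μ = (z₂·x₁ − z₁·x₂)/(z₂ − z₁) = (1.341·5700 − (-0.5828)·9300)/1.924 = 6790.785.
Then σ = (x₂ − x₁)/(z₂ − z₁) = (9300 − 5700)/1.924 = 1871.494.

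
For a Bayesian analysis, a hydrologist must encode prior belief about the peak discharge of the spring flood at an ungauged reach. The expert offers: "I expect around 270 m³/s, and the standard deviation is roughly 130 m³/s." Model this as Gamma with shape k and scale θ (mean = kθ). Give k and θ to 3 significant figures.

k ≈ 4.31, θ ≈ 62.6

For Gamma(k, scale θ): mean = kθ, variance = kθ², so CV = 1/√k.
CV = SD/mean = 130/270 = 0.4815, hence k = 1/CV² = 4.31.
Then θ = mean/k = 270/4.31 = 62.6.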